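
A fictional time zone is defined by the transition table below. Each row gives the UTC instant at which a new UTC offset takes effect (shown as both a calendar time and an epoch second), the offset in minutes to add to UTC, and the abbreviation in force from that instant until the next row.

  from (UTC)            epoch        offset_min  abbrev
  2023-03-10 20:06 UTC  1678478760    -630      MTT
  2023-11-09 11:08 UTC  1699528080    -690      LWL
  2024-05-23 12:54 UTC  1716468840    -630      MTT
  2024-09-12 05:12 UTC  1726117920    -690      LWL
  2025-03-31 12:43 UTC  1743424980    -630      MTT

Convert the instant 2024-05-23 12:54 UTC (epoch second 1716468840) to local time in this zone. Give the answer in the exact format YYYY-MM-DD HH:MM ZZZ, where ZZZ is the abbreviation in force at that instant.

Query: 2024-05-23 12:54 UTC
Rule 3/5 (MTT, -10:30): 2024-05-23 12:54 UTC ≤ query < 2024-09-12 05:12 UTC
12·60 + 54 - 630 = 144 min
144 = 0·1440 + 144; 144 = 2·60 + 24 → 02:24, same day
→ 2024-05-23 02:24 MTT

2024-05-23 02:24 MTT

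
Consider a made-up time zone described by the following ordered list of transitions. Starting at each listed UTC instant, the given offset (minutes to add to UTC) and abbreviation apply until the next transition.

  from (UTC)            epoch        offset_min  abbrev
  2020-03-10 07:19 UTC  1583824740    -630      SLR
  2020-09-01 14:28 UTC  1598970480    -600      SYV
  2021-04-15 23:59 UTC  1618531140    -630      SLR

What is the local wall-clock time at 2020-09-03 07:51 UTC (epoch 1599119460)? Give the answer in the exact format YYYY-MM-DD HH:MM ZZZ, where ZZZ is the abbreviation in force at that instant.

2020-09-02 21:51 SYV

Query: 2020-09-03 07:51 UTC
Rule 2/3 (SYV, -10:00): 2020-09-01 14:28 UTC ≤ query < 2021-04-15 23:59 UTC
7·60 + 51 - 600 = -129 min
-129 = -1·1440 + 1311; 1311 = 21·60 + 51 → 21:51, 2020-09-03 - 1 day = 2020-09-02
→ 2020-09-02 21:51 SYV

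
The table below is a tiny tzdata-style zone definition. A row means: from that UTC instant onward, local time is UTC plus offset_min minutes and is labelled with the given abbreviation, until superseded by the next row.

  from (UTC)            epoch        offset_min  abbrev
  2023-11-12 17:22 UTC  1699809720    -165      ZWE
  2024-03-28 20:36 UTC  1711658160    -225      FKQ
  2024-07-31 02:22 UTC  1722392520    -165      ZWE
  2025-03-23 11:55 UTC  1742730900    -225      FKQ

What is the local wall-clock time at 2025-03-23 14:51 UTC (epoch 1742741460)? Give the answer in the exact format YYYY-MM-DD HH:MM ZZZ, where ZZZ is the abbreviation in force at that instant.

Query: 2025-03-23 14:51 UTC
Rule 4/4 (FKQ, -03:45): 2025-03-23 11:55 UTC ≤ query < +∞
14·60 + 51 - 225 = 666 min
666 = 0·1440 + 666; 666 = 11·60 + 6 → 11:06, same day
→ 2025-03-23 11:06 FKQ

2025-03-23 11:06 FKQ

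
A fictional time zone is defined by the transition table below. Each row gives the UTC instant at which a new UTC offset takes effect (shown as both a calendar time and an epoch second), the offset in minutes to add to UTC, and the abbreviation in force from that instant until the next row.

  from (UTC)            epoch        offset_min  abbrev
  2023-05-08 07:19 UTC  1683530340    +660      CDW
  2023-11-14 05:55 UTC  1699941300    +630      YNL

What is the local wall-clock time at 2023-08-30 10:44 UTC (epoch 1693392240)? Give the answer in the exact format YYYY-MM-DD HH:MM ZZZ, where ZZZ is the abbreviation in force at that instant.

Query: 2023-08-30 10:44 UTC
Rule 1/2 (CDW, +11:00): 2023-05-08 07:19 UTC ≤ query < 2023-11-14 05:55 UTC
10·60 + 44 + 660 = 1304 min
1304 = 0·1440 + 1304; 1304 = 21·60 + 44 → 21:44, same day
→ 2023-08-30 21:44 CDW

2023-08-30 21:44 CDW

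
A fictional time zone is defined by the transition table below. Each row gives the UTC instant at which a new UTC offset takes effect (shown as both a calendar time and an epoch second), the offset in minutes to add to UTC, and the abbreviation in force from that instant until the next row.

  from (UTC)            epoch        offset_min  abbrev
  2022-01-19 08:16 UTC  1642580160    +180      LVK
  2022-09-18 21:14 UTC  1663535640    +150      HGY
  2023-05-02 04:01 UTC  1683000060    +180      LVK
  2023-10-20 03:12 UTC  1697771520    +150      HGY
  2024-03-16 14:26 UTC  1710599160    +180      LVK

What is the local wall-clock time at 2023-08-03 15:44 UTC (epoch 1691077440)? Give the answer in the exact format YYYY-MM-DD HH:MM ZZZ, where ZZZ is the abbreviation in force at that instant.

2023-08-03 18:44 LVK

Query: 2023-08-03 15:44 UTC
Rule 3/5 (LVK, +03:00): 2023-05-02 04:01 UTC ≤ query < 2023-10-20 03:12 UTC
15·60 + 44 + 180 = 1124 min
1124 = 0·1440 + 1124; 1124 = 18·60 + 44 → 18:44, same day
→ 2023-08-03 18:44 LVK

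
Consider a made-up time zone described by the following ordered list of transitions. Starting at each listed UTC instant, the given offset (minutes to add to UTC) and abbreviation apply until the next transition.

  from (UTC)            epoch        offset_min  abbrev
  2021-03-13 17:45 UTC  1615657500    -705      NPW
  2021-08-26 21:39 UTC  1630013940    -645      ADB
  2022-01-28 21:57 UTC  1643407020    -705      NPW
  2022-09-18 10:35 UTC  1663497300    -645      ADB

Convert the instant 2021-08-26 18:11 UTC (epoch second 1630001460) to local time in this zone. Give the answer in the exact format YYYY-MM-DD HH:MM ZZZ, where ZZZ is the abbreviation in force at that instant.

Query: 2021-08-26 18:11 UTC
Rule 1/4 (NPW, -11:45): 2021-03-13 17:45 UTC ≤ query < 2021-08-26 21:39 UTC
18·60 + 11 - 705 = 386 min
386 = 0·1440 + 386; 386 = 6·60 + 26 → 06:26, same day
→ 2021-08-26 06:26 NPW

2021-08-26 06:26 NPW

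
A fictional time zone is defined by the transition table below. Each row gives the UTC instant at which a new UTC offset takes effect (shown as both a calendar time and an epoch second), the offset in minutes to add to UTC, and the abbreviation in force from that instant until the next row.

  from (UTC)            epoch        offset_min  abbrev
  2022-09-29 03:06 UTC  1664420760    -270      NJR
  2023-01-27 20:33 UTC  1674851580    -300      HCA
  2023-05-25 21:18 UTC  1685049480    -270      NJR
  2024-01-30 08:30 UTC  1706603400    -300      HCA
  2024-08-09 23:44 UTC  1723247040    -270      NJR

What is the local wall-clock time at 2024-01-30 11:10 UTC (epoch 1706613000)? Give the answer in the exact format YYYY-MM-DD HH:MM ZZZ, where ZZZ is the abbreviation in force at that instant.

2024-01-30 06:10 HCA

Query: 2024-01-30 11:10 UTC
Rule 4/5 (HCA, -05:00): 2024-01-30 08:30 UTC ≤ query < 2024-08-09 23:44 UTC
11·60 + 10 - 300 = 370 min
370 = 0·1440 + 370; 370 = 6·60 + 10 → 06:10, same day
→ 2024-01-30 06:10 HCA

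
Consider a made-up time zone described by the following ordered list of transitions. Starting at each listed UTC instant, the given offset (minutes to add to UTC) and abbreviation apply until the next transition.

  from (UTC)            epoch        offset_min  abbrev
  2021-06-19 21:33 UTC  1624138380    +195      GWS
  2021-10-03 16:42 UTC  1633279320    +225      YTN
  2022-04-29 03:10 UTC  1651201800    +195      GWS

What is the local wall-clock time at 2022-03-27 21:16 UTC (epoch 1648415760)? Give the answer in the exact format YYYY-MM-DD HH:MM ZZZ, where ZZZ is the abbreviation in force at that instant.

2022-03-28 01:01 YTN

Query: 2022-03-27 21:16 UTC
Rule 2/3 (YTN, +03:45): 2021-10-03 16:42 UTC ≤ query < 2022-04-29 03:10 UTC
21·60 + 16 + 225 = 1501 min
1501 = 1·1440 + 61; 61 = 1·60 + 1 → 01:01, 2022-03-27 + 1 day = 2022-03-28
→ 2022-03-28 01:01 YTN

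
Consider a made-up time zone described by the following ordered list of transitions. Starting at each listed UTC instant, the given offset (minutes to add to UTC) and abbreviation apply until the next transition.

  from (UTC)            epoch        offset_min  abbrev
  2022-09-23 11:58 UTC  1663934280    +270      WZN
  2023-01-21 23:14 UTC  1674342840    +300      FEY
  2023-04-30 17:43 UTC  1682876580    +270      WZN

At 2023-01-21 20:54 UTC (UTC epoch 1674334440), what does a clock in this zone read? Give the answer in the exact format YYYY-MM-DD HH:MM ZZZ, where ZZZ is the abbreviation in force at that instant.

Query: 2023-01-21 20:54 UTC
Rule 1/3 (WZN, +04:30): 2022-09-23 11:58 UTC ≤ query < 2023-01-21 23:14 UTC
20·60 + 54 + 270 = 1524 min
1524 = 1·1440 + 84; 84 = 1·60 + 24 → 01:24, 2023-01-21 + 1 day = 2023-01-22
→ 2023-01-22 01:24 WZN

2023-01-22 01:24 WZN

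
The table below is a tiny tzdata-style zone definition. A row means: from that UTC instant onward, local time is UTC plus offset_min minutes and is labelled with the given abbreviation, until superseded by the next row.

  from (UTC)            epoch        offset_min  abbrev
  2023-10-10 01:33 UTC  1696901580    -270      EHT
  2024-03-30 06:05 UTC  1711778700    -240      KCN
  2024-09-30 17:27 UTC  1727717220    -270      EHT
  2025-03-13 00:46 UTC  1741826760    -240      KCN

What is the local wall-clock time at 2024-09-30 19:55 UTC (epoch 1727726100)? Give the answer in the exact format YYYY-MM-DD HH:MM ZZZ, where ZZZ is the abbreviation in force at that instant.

Query: 2024-09-30 19:55 UTC
Rule 3/4 (EHT, -04:30): 2024-09-30 17:27 UTC ≤ query < 2025-03-13 00:46 UTC
19·60 + 55 - 270 = 925 min
925 = 0·1440 + 925; 925 = 15·60 + 25 → 15:25, same day
→ 2024-09-30 15:25 EHT

2024-09-30 15:25 EHT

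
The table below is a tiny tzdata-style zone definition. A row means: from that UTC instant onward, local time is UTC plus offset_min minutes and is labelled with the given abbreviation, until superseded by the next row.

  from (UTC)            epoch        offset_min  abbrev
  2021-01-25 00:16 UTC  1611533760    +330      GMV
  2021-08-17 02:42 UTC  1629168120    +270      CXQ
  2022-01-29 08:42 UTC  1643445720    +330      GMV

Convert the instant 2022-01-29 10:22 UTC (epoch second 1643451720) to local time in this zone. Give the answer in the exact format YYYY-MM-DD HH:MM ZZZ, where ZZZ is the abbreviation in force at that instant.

Query: 2022-01-29 10:22 UTC
Rule 3/3 (GMV, +05:30): 2022-01-29 08:42 UTC ≤ query < +∞
10·60 + 22 + 330 = 952 min
952 = 0·1440 + 952; 952 = 15·60 + 52 → 15:52, same day
→ 2022-01-29 15:52 GMV

2022-01-29 15:52 GMV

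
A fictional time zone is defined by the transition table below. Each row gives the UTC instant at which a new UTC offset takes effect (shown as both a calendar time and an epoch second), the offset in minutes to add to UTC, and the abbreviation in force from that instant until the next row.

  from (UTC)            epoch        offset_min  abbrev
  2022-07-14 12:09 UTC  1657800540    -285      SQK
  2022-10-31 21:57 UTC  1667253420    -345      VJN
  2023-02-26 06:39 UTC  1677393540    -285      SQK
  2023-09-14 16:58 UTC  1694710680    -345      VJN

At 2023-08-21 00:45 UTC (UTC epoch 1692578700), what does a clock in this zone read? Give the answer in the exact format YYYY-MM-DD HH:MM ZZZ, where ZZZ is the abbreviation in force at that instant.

2023-08-20 20:00 SQK

Query: 2023-08-21 00:45 UTC
Rule 3/4 (SQK, -04:45): 2023-02-26 06:39 UTC ≤ query < 2023-09-14 16:58 UTC
0·60 + 45 - 285 = -240 min
-240 = -1·1440 + 1200; 1200 = 20·60 + 0 → 20:00, 2023-08-21 - 1 day = 2023-08-20
→ 2023-08-20 20:00 SQK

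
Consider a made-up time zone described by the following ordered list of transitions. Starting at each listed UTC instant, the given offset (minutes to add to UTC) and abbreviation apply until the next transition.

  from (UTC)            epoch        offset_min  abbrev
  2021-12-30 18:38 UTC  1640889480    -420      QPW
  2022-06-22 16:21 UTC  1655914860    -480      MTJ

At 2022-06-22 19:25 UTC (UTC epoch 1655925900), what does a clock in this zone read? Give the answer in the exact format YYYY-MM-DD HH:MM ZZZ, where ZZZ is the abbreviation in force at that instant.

2022-06-22 11:25 MTJ

Query: 2022-06-22 19:25 UTC
Rule 2/2 (MTJ, -08:00): 2022-06-22 16:21 UTC ≤ query < +∞
19·60 + 25 - 480 = 685 min
685 = 0·1440 + 685; 685 = 11·60 + 25 → 11:25, same day
→ 2022-06-22 11:25 MTJ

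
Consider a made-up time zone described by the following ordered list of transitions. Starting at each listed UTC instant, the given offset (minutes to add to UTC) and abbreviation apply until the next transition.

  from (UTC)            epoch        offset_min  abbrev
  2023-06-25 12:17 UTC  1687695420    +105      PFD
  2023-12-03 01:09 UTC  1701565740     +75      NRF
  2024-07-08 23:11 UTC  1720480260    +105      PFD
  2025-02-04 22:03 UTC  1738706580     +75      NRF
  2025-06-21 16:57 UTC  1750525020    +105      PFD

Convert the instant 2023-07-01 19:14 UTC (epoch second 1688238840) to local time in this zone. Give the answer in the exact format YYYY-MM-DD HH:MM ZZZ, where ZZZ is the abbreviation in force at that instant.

2023-07-01 20:59 PFD

Query: 2023-07-01 19:14 UTC
Rule 1/5 (PFD, +01:45): 2023-06-25 12:17 UTC ≤ query < 2023-12-03 01:09 UTC
19·60 + 14 + 105 = 1259 min
1259 = 0·1440 + 1259; 1259 = 20·60 + 59 → 20:59, same day
→ 2023-07-01 20:59 PFD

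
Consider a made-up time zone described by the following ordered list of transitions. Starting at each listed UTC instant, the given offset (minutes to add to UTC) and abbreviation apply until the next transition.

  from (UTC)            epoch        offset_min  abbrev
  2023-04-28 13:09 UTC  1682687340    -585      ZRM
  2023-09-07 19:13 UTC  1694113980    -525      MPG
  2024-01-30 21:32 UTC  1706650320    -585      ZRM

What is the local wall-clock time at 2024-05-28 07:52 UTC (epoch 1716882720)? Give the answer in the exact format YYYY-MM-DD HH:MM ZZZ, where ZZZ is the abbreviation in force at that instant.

Query: 2024-05-28 07:52 UTC
Rule 3/3 (ZRM, -09:45): 2024-01-30 21:32 UTC ≤ query < +∞
7·60 + 52 - 585 = -113 min
-113 = -1·1440 + 1327; 1327 = 22·60 + 7 → 22:07, 2024-05-28 - 1 day = 2024-05-27
→ 2024-05-27 22:07 ZRM

2024-05-27 22:07 ZRM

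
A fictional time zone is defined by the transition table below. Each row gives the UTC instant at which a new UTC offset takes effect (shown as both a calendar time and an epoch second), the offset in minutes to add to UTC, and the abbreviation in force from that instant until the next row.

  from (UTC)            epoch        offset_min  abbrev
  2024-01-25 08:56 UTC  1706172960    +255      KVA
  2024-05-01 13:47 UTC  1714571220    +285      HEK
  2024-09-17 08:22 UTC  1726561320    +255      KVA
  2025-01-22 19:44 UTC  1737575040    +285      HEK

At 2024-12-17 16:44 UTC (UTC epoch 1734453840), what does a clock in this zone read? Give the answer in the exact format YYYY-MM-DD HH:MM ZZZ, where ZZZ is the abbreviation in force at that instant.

Query: 2024-12-17 16:44 UTC
Rule 3/4 (KVA, +04:15): 2024-09-17 08:22 UTC ≤ query < 2025-01-22 19:44 UTC
16·60 + 44 + 255 = 1259 min
1259 = 0·1440 + 1259; 1259 = 20·60 + 59 → 20:59, same day
→ 2024-12-17 20:59 KVA

2024-12-17 20:59 KVA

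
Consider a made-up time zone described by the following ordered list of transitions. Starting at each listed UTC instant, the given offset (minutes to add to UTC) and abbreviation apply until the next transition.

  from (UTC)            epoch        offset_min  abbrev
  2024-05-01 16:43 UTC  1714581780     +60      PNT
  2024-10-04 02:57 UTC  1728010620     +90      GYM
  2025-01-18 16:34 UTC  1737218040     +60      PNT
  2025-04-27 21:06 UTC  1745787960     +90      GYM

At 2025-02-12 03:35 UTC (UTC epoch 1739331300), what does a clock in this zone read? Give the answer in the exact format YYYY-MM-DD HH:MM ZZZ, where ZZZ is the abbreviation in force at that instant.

2025-02-12 04:35 PNT

Query: 2025-02-12 03:35 UTC
Rule 3/4 (PNT, +01:00): 2025-01-18 16:34 UTC ≤ query < 2025-04-27 21:06 UTC
3·60 + 35 + 60 = 275 min
275 = 0·1440 + 275; 275 = 4·60 + 35 → 04:35, same day
→ 2025-02-12 04:35 PNT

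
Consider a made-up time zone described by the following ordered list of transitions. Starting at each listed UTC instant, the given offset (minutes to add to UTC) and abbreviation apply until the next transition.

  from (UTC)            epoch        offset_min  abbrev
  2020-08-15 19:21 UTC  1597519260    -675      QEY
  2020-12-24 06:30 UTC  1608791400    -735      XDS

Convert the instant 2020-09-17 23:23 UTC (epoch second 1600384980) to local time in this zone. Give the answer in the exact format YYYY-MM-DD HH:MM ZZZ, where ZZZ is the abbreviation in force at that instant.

Query: 2020-09-17 23:23 UTC
Rule 1/2 (QEY, -11:15): 2020-08-15 19:21 UTC ≤ query < 2020-12-24 06:30 UTC
23·60 + 23 - 675 = 728 min
728 = 0·1440 + 728; 728 = 12·60 + 8 → 12:08, same day
→ 2020-09-17 12:08 QEY

2020-09-17 12:08 QEY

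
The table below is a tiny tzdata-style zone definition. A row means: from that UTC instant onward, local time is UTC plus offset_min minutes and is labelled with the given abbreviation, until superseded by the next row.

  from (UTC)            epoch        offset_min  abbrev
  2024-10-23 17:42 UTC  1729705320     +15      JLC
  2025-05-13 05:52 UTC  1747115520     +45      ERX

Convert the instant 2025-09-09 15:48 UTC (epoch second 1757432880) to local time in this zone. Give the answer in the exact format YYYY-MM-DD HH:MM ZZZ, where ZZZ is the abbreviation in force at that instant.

Query: 2025-09-09 15:48 UTC
Rule 2/2 (ERX, +00:45): 2025-05-13 05:52 UTC ≤ query < +∞
15·60 + 48 + 45 = 993 min
993 = 0·1440 + 993; 993 = 16·60 + 33 → 16:33, same day
→ 2025-09-09 16:33 ERX

2025-09-09 16:33 ERX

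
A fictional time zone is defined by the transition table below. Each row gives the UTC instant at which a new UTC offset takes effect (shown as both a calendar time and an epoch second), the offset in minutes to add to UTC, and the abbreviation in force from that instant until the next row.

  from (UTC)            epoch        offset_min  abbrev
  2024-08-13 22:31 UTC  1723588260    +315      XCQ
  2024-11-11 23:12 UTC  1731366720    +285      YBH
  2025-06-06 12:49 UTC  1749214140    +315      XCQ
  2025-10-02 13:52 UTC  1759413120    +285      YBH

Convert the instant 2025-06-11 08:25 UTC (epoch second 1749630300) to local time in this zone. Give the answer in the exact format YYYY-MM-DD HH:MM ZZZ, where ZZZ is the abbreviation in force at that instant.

Query: 2025-06-11 08:25 UTC
Rule 3/4 (XCQ, +05:15): 2025-06-06 12:49 UTC ≤ query < 2025-10-02 13:52 UTC
8·60 + 25 + 315 = 820 min
820 = 0·1440 + 820; 820 = 13·60 + 40 → 13:40, same day
→ 2025-06-11 13:40 XCQ

2025-06-11 13:40 XCQ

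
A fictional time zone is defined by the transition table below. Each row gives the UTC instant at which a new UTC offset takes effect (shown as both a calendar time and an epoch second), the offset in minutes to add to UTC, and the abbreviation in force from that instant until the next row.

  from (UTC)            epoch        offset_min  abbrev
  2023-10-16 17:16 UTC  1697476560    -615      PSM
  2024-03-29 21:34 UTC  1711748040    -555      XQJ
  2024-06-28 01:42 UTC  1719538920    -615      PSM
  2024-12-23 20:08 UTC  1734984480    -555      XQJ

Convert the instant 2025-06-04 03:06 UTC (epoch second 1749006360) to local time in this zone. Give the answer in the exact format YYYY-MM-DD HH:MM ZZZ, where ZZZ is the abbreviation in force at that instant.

2025-06-03 17:51 XQJ

Query: 2025-06-04 03:06 UTC
Rule 4/4 (XQJ, -09:15): 2024-12-23 20:08 UTC ≤ query < +∞
3·60 + 6 - 555 = -369 min
-369 = -1·1440 + 1071; 1071 = 17·60 + 51 → 17:51, 2025-06-04 - 1 day = 2025-06-03
→ 2025-06-03 17:51 XQJ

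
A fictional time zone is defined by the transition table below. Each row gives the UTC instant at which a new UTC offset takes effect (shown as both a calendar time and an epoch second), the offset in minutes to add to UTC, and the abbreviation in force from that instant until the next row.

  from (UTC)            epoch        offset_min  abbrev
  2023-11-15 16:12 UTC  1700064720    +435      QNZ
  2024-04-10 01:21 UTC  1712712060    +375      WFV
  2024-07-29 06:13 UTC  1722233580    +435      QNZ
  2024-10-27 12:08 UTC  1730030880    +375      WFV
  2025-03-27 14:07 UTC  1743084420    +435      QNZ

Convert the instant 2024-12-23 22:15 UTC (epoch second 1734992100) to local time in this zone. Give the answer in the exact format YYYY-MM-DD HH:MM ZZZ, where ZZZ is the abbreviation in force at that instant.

Query: 2024-12-23 22:15 UTC
Rule 4/5 (WFV, +06:15): 2024-10-27 12:08 UTC ≤ query < 2025-03-27 14:07 UTC
22·60 + 15 + 375 = 1710 min
1710 = 1·1440 + 270; 270 = 4·60 + 30 → 04:30, 2024-12-23 + 1 day = 2024-12-24
→ 2024-12-24 04:30 WFV

2024-12-24 04:30 WFV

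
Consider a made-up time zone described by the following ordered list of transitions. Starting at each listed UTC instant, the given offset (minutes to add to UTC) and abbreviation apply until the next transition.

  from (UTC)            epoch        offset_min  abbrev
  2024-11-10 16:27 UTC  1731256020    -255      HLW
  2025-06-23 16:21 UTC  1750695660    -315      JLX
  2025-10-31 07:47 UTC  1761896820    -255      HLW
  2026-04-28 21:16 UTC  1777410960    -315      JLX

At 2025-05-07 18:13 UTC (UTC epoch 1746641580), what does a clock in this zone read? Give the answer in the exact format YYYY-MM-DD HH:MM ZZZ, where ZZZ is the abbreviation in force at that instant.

2025-05-07 13:58 HLW

Query: 2025-05-07 18:13 UTC
Rule 1/4 (HLW, -04:15): 2024-11-10 16:27 UTC ≤ query < 2025-06-23 16:21 UTC
18·60 + 13 - 255 = 838 min
838 = 0·1440 + 838; 838 = 13·60 + 58 → 13:58, same day
→ 2025-05-07 13:58 HLW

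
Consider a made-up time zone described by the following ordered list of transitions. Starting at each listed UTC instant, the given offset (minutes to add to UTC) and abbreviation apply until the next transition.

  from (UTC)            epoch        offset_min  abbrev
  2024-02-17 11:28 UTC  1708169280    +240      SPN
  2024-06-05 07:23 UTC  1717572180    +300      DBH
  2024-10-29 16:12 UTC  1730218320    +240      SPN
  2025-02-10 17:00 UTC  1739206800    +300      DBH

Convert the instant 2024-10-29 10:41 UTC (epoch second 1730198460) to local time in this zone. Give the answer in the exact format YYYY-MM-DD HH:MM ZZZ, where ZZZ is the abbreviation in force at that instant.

2024-10-29 15:41 DBH

Query: 2024-10-29 10:41 UTC
Rule 2/4 (DBH, +05:00): 2024-06-05 07:23 UTC ≤ query < 2024-10-29 16:12 UTC
10·60 + 41 + 300 = 941 min
941 = 0·1440 + 941; 941 = 15·60 + 41 → 15:41, same day
→ 2024-10-29 15:41 DBH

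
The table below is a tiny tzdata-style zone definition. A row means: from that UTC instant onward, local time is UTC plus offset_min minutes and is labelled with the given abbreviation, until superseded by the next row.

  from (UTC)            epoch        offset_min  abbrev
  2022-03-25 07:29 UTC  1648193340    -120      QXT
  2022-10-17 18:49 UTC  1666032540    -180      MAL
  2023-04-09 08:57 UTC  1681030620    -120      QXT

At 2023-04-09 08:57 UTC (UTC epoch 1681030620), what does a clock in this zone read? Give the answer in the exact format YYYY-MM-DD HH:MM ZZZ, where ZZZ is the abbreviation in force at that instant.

2023-04-09 06:57 QXT

Query: 2023-04-09 08:57 UTC
Rule 3/3 (QXT, -02:00): 2023-04-09 08:57 UTC ≤ query < +∞
8·60 + 57 - 120 = 417 min
417 = 0·1440 + 417; 417 = 6·60 + 57 → 06:57, same day
→ 2023-04-09 06:57 QXT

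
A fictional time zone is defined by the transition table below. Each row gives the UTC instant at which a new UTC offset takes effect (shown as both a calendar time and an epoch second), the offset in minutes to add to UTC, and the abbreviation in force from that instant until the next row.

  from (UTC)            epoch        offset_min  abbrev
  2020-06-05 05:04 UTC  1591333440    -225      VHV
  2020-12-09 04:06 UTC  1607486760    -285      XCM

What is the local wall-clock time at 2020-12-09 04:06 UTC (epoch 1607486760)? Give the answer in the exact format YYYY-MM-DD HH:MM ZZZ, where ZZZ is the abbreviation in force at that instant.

2020-12-08 23:21 XCM

Query: 2020-12-09 04:06 UTC
Rule 2/2 (XCM, -04:45): 2020-12-09 04:06 UTC ≤ query < +∞
4·60 + 6 - 285 = -39 min
-39 = -1·1440 + 1401; 1401 = 23·60 + 21 → 23:21, 2020-12-09 - 1 day = 2020-12-08
→ 2020-12-08 23:21 XCM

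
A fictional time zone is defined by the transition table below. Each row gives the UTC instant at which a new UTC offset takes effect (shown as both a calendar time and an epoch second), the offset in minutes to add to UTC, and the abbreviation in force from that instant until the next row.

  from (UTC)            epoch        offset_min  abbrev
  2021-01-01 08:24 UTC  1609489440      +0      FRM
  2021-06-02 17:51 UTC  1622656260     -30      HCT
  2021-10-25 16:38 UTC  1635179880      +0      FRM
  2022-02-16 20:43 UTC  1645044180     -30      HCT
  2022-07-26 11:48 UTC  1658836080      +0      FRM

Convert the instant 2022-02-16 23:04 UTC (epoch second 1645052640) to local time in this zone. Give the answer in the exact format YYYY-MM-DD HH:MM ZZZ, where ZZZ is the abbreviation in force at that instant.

Query: 2022-02-16 23:04 UTC
Rule 4/5 (HCT, -00:30): 2022-02-16 20:43 UTC ≤ query < 2022-07-26 11:48 UTC
23·60 + 4 - 30 = 1354 min
1354 = 0·1440 + 1354; 1354 = 22·60 + 34 → 22:34, same day
→ 2022-02-16 22:34 HCT

2022-02-16 22:34 HCT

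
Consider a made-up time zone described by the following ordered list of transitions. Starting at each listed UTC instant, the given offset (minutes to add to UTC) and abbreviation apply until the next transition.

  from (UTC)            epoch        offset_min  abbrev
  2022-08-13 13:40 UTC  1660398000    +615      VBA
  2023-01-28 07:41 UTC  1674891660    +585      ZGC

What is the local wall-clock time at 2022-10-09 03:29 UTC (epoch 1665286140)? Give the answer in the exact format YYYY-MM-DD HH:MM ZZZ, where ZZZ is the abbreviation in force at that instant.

2022-10-09 13:44 VBA

Query: 2022-10-09 03:29 UTC
Rule 1/2 (VBA, +10:15): 2022-08-13 13:40 UTC ≤ query < 2023-01-28 07:41 UTC
3·60 + 29 + 615 = 824 min
824 = 0·1440 + 824; 824 = 13·60 + 44 → 13:44, same day
→ 2022-10-09 13:44 VBA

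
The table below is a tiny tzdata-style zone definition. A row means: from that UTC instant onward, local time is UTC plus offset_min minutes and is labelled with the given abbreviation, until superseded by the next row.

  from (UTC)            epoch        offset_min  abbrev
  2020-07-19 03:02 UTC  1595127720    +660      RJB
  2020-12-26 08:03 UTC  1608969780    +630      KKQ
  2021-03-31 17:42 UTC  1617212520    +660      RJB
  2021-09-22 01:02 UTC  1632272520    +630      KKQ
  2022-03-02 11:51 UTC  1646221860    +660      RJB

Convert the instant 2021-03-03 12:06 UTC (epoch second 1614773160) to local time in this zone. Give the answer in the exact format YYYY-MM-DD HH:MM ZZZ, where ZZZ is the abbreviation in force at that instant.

2021-03-03 22:36 KKQ

Query: 2021-03-03 12:06 UTC
Rule 2/5 (KKQ, +10:30): 2020-12-26 08:03 UTC ≤ query < 2021-03-31 17:42 UTC
12·60 + 6 + 630 = 1356 min
1356 = 0·1440 + 1356; 1356 = 22·60 + 36 → 22:36, same day
→ 2021-03-03 22:36 KKQ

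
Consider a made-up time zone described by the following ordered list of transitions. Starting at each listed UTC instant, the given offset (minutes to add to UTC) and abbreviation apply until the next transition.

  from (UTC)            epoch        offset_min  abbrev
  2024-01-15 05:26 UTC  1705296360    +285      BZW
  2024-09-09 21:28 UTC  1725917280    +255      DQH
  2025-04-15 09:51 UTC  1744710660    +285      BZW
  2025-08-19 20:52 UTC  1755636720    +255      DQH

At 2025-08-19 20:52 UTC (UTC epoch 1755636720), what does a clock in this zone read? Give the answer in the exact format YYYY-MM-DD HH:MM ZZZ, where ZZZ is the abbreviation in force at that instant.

2025-08-20 01:07 DQH

Query: 2025-08-19 20:52 UTC
Rule 4/4 (DQH, +04:15): 2025-08-19 20:52 UTC ≤ query < +∞
20·60 + 52 + 255 = 1507 min
1507 = 1·1440 + 67; 67 = 1·60 + 7 → 01:07, 2025-08-19 + 1 day = 2025-08-20
→ 2025-08-20 01:07 DQH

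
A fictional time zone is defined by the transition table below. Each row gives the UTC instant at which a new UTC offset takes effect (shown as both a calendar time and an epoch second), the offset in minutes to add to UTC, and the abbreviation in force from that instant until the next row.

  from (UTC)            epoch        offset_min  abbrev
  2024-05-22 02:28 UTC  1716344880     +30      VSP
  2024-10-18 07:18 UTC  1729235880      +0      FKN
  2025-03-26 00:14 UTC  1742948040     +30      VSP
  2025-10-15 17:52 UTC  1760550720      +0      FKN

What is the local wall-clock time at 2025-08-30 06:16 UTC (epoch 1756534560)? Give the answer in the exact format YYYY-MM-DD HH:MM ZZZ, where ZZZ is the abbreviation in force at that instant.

Query: 2025-08-30 06:16 UTC
Rule 3/4 (VSP, +00:30): 2025-03-26 00:14 UTC ≤ query < 2025-10-15 17:52 UTC
6·60 + 16 + 30 = 406 min
406 = 0·1440 + 406; 406 = 6·60 + 46 → 06:46, same day
→ 2025-08-30 06:46 VSP

2025-08-30 06:46 VSP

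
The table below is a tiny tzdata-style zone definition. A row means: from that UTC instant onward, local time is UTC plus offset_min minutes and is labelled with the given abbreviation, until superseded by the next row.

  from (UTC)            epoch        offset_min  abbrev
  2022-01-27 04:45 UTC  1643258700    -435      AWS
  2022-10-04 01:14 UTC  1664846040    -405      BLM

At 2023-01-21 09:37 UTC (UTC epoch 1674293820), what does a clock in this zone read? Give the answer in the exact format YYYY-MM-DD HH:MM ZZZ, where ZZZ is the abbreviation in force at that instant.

2023-01-21 02:52 BLM

Query: 2023-01-21 09:37 UTC
Rule 2/2 (BLM, -06:45): 2022-10-04 01:14 UTC ≤ query < +∞
9·60 + 37 - 405 = 172 min
172 = 0·1440 + 172; 172 = 2·60 + 52 → 02:52, same day
→ 2023-01-21 02:52 BLM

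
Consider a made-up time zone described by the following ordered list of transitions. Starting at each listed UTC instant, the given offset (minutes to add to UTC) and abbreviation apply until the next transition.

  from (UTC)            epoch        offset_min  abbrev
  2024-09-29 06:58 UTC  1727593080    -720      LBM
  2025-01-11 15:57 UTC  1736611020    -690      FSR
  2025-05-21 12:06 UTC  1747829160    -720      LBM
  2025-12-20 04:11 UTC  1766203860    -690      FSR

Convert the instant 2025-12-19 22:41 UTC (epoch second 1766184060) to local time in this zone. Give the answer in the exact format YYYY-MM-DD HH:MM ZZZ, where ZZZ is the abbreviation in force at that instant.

2025-12-19 10:41 LBM

Query: 2025-12-19 22:41 UTC
Rule 3/4 (LBM, -12:00): 2025-05-21 12:06 UTC ≤ query < 2025-12-20 04:11 UTC
22·60 + 41 - 720 = 641 min
641 = 0·1440 + 641; 641 = 10·60 + 41 → 10:41, same day
→ 2025-12-19 10:41 LBM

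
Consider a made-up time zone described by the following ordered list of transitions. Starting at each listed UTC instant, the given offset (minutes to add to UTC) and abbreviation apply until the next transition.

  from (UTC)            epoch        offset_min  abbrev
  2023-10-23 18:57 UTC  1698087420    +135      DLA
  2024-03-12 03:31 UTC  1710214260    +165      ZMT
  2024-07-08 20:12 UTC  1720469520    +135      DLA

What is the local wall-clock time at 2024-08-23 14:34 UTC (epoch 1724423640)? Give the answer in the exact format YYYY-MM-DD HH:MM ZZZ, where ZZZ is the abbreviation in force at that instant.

2024-08-23 16:49 DLA

Query: 2024-08-23 14:34 UTC
Rule 3/3 (DLA, +02:15): 2024-07-08 20:12 UTC ≤ query < +∞
14·60 + 34 + 135 = 1009 min
1009 = 0·1440 + 1009; 1009 = 16·60 + 49 → 16:49, same day
→ 2024-08-23 16:49 DLA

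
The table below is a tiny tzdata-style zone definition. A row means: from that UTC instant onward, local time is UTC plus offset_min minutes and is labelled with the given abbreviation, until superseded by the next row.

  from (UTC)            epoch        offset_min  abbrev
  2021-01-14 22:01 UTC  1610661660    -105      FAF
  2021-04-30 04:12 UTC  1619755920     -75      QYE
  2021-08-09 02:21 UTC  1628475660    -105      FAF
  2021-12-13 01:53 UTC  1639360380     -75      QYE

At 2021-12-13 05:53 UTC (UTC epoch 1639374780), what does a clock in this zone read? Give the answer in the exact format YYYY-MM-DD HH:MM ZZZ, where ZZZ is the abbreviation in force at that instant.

2021-12-13 04:38 QYE

Query: 2021-12-13 05:53 UTC
Rule 4/4 (QYE, -01:15): 2021-12-13 01:53 UTC ≤ query < +∞
5·60 + 53 - 75 = 278 min
278 = 0·1440 + 278; 278 = 4·60 + 38 → 04:38, same day
→ 2021-12-13 04:38 QYE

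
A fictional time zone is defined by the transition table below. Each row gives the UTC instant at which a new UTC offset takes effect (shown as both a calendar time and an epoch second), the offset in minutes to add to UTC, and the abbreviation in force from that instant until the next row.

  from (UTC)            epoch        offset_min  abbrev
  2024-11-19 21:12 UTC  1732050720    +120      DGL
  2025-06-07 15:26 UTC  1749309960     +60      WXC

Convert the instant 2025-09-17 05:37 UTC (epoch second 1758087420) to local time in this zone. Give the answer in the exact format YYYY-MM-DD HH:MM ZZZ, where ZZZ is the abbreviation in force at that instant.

2025-09-17 06:37 WXC

Query: 2025-09-17 05:37 UTC
Rule 2/2 (WXC, +01:00): 2025-06-07 15:26 UTC ≤ query < +∞
5·60 + 37 + 60 = 397 min
397 = 0·1440 + 397; 397 = 6·60 + 37 → 06:37, same day
→ 2025-09-17 06:37 WXC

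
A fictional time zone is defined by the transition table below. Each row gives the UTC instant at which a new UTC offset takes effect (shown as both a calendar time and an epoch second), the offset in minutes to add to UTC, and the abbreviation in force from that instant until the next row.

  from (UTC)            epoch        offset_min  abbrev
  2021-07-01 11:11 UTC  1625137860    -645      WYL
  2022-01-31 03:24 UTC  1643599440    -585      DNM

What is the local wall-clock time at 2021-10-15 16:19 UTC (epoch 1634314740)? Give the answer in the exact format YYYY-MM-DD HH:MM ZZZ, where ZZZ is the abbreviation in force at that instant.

2021-10-15 05:34 WYL

Query: 2021-10-15 16:19 UTC
Rule 1/2 (WYL, -10:45): 2021-07-01 11:11 UTC ≤ query < 2022-01-31 03:24 UTC
16·60 + 19 - 645 = 334 min
334 = 0·1440 + 334; 334 = 5·60 + 34 → 05:34, same day
→ 2021-10-15 05:34 WYL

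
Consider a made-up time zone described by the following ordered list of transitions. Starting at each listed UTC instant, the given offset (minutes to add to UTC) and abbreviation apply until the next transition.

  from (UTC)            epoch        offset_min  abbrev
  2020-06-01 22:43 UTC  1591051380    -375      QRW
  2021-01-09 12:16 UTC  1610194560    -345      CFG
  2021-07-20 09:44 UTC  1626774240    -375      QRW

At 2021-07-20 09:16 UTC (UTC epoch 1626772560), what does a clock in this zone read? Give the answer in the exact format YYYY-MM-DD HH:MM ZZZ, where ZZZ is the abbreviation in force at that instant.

2021-07-20 03:31 CFG

Query: 2021-07-20 09:16 UTC
Rule 2/3 (CFG, -05:45): 2021-01-09 12:16 UTC ≤ query < 2021-07-20 09:44 UTC
9·60 + 16 - 345 = 211 min
211 = 0·1440 + 211; 211 = 3·60 + 31 → 03:31, same day
→ 2021-07-20 03:31 CFG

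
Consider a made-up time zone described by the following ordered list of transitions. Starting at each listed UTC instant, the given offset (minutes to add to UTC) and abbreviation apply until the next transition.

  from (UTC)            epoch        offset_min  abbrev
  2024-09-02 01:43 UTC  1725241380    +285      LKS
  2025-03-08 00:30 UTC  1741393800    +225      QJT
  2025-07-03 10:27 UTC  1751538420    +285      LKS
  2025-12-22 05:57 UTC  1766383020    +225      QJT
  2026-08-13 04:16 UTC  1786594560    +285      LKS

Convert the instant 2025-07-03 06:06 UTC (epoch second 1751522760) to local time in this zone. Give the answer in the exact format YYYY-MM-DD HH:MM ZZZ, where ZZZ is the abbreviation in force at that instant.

2025-07-03 09:51 QJT

Query: 2025-07-03 06:06 UTC
Rule 2/5 (QJT, +03:45): 2025-03-08 00:30 UTC ≤ query < 2025-07-03 10:27 UTC
6·60 + 6 + 225 = 591 min
591 = 0·1440 + 591; 591 = 9·60 + 51 → 09:51, same day
→ 2025-07-03 09:51 QJT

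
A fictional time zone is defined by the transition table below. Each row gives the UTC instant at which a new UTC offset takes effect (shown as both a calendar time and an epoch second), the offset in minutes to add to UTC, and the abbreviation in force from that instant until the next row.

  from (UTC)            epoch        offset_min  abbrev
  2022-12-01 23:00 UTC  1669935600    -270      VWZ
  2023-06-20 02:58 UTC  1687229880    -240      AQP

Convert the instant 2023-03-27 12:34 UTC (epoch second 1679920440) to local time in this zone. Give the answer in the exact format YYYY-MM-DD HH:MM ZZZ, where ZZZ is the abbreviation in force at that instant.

Query: 2023-03-27 12:34 UTC
Rule 1/2 (VWZ, -04:30): 2022-12-01 23:00 UTC ≤ query < 2023-06-20 02:58 UTC
12·60 + 34 - 270 = 484 min
484 = 0·1440 + 484; 484 = 8·60 + 4 → 08:04, same day
→ 2023-03-27 08:04 VWZ

2023-03-27 08:04 VWZ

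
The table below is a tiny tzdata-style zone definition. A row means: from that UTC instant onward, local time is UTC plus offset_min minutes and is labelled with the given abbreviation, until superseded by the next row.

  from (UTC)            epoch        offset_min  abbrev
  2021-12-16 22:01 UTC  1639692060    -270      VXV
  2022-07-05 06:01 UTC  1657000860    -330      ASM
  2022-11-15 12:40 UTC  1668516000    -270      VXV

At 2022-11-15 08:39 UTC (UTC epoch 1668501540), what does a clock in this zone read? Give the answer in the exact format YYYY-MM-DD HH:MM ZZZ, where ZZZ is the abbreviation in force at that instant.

Query: 2022-11-15 08:39 UTC
Rule 2/3 (ASM, -05:30): 2022-07-05 06:01 UTC ≤ query < 2022-11-15 12:40 UTC
8·60 + 39 - 330 = 189 min
189 = 0·1440 + 189; 189 = 3·60 + 9 → 03:09, same day
→ 2022-11-15 03:09 ASM

2022-11-15 03:09 ASM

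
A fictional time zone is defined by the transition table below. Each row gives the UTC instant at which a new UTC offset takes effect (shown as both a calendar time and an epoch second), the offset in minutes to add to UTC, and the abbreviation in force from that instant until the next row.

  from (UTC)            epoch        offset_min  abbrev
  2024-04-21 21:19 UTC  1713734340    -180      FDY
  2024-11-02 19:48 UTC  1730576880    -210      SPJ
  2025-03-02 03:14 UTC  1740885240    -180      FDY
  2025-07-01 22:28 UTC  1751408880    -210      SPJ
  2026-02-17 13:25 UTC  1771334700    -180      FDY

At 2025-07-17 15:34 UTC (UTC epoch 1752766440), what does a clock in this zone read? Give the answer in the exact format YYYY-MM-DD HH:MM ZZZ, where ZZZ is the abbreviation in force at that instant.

2025-07-17 12:04 SPJ

Query: 2025-07-17 15:34 UTC
Rule 4/5 (SPJ, -03:30): 2025-07-01 22:28 UTC ≤ query < 2026-02-17 13:25 UTC
15·60 + 34 - 210 = 724 min
724 = 0·1440 + 724; 724 = 12·60 + 4 → 12:04, same day
→ 2025-07-17 12:04 SPJ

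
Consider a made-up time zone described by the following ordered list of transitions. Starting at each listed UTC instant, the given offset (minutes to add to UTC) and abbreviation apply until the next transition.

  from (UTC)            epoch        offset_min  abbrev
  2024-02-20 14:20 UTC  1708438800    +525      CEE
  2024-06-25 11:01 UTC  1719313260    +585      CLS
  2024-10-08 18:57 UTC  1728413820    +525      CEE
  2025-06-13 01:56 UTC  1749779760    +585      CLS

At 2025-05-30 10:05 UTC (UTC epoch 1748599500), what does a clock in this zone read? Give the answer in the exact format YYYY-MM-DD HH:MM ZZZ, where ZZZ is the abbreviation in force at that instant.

2025-05-30 18:50 CEE

Query: 2025-05-30 10:05 UTC
Rule 3/4 (CEE, +08:45): 2024-10-08 18:57 UTC ≤ query < 2025-06-13 01:56 UTC
10·60 + 5 + 525 = 1130 min
1130 = 0·1440 + 1130; 1130 = 18·60 + 50 → 18:50, same day
→ 2025-05-30 18:50 CEE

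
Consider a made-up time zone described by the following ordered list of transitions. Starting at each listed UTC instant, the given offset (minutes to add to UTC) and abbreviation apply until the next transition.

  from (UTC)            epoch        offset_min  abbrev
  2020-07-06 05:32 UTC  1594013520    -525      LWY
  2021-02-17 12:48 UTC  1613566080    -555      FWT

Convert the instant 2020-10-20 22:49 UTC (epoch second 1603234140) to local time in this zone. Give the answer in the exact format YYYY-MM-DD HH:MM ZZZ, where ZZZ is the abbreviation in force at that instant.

Query: 2020-10-20 22:49 UTC
Rule 1/2 (LWY, -08:45): 2020-07-06 05:32 UTC ≤ query < 2021-02-17 12:48 UTC
22·60 + 49 - 525 = 844 min
844 = 0·1440 + 844; 844 = 14·60 + 4 → 14:04, same day
→ 2020-10-20 14:04 LWY

2020-10-20 14:04 LWY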